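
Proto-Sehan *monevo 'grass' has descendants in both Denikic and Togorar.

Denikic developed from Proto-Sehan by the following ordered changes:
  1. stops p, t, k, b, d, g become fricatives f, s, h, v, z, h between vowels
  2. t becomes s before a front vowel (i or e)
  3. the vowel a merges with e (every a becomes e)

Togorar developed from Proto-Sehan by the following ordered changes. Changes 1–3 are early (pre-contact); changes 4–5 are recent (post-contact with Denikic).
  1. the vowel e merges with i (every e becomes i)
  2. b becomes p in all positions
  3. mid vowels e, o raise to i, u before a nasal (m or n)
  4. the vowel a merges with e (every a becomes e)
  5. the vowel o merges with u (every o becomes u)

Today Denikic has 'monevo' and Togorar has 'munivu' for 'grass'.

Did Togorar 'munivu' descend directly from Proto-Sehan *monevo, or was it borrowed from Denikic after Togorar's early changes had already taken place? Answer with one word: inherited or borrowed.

inherited

If inherited, *monevo would pass through all of Togorar's changes:
Togorar: *monevo
  monevo → monivo   [vowel merger]
  monivo (rule 2 does not apply)
  monivo → munivo   [pre-nasal raising]
  munivo (rule 4 does not apply)
  munivo → munivu   [vowel merger]
  giving Togorar munivu.
If borrowed from Denikic 'monevo' after the early changes, it would undergo only the recent ones:
  rule 4 (vowel merger): no change (monevo)
  rule 5 (vowel merger): monevo → munevu
  ⇒ as a loan: munevu
Togorar 'munivu' matches the inherited outcome exactly, so it is an inherited cognate, not a loan.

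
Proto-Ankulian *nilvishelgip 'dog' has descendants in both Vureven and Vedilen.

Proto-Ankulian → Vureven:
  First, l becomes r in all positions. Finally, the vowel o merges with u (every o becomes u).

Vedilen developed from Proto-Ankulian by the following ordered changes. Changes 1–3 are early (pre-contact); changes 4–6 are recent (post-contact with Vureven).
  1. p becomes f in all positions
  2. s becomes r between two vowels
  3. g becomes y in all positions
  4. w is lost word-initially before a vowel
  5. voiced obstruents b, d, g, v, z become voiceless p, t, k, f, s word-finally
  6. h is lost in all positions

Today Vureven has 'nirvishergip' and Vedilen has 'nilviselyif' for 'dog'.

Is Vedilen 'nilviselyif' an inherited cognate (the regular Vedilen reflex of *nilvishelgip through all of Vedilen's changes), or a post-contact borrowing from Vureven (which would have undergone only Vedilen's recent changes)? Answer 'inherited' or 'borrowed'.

inherited

If inherited, *nilvishelgip would pass through all of Vedilen's changes:
Vedilen: start from *nilvishelgip.
  rule 1 (unconditioned shift): nilvishelgip → nilvishelgif
  rule 2: no change — nilvishelgif
  rule 3 (unconditioned shift): nilvishelgif → nilvishelyif
  rule 4: no change — nilvishelyif
  rule 5: no change — nilvishelyif
  rule 6 (h-loss): nilvishelyif → nilviselyif
  ⇒ Vedilen nilviselyif
If borrowed from Vureven 'nirvishergip' after the early changes, it would undergo only the recent ones:
  rule 4 (glide loss): no change (nirvishergip)
  rule 5 (final devoicing): no change (nirvishergip)
  rule 6 (h-loss): nirvishergip → nirvisergip
  ⇒ as a loan: nirvisergip
Vedilen 'nilviselyif' matches the inherited outcome exactly, so it is an inherited cognate, not a loan.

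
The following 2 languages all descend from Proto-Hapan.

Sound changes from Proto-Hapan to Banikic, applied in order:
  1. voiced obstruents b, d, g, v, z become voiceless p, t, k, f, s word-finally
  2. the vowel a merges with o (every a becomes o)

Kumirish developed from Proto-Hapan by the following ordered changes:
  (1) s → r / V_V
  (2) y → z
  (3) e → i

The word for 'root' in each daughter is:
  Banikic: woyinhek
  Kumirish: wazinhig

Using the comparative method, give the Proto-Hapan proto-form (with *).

Position 2: Banikic has o, Kumirish has a. Kumirish preserves a here (none of its changes turn any other segment into a), so the proto-segment is *a.
Position 3: Banikic has y, Kumirish has z. Banikic preserves y here (none of its changes turn any other segment into y), so the proto-segment is *y.
Continuing position by position gives *wayinheg; check it forward:
Banikic: *wayinheg
  wayinheg → wayinhek   [final devoicing]
  wayinhek → woyinhek   [vowel merger]
  giving Banikic woyinhek.
Kumirish: *wayinheg > wazinheg > wazinhig  (by unconditioned shift, vowel merger)
No other proto-form is consistent with every reflex, so the reconstruction is *wayinheg.

*wayinheg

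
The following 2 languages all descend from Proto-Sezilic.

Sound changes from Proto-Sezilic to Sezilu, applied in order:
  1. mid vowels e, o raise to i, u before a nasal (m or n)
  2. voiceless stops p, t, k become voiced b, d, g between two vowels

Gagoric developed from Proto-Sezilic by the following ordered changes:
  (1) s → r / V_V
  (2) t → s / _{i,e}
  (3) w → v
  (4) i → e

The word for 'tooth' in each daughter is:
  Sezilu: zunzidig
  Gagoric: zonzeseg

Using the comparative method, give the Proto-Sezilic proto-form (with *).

Position 6: Sezilu has d, Gagoric has s. Taking the neighbouring segments as reconstructed: Sezilu d could go back to *t or *d; Gagoric s can only go back to *t — the one source consistent with every daughter is *t.
Position 5: Sezilu has i, Gagoric has e. Taking the neighbouring segments as reconstructed: Sezilu i can only go back to *i; Gagoric e could go back to *e or *i — the one source consistent with every daughter is *i.
Position 2: Sezilu has u, Gagoric has o. Gagoric preserves o here (none of its changes turn any other segment into o), so the proto-segment is *o.
Verify the candidate proto-form against each daughter:
Sezilu: *zonzitig
  zonzitig → zunzitig   [pre-nasal raising]
  zunzitig → zunzidig   [intervocalic voicing]
  giving Sezilu zunzidig.
Gagoric: *zonzitig > zonzisig > zonzeseg  (by palatalisation, vowel merger)
Only *zonzitig yields all of Sezilu zunzidig, Gagoric zonzeseg.

*zonzitig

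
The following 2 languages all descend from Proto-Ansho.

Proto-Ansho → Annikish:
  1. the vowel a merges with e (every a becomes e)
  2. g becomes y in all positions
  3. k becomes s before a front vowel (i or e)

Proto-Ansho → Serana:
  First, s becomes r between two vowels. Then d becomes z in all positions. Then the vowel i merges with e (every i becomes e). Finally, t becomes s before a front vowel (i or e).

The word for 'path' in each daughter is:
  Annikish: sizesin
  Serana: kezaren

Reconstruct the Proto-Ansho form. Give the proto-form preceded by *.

Position 6: Annikish has i, Serana has e. Annikish preserves i here (none of its changes turn any other segment into i), so the proto-segment is *i.
Position 1: Annikish has s, Serana has k. Serana preserves k here (none of its changes turn any other segment into k), so the proto-segment is *k.
This points to *kizasin. Verify forward in each daughter:
Annikish: *kizasin
  kizasin → kizesin   [vowel merger]
  kizesin (rule 2 does not apply)
  kizesin → sizesin   [palatalisation]
  giving Annikish sizesin.
Serana: start from *kizasin.
  rule 1 (rhotacism): kizasin → kizarin
  rule 2: no change — kizarin
  rule 3 (vowel merger): kizarin → kezaren
  rule 4: no change — kezaren
  ⇒ Serana kezaren
Only *kizasin yields all of Annikish sizesin, Serana kezaren.

*kizasin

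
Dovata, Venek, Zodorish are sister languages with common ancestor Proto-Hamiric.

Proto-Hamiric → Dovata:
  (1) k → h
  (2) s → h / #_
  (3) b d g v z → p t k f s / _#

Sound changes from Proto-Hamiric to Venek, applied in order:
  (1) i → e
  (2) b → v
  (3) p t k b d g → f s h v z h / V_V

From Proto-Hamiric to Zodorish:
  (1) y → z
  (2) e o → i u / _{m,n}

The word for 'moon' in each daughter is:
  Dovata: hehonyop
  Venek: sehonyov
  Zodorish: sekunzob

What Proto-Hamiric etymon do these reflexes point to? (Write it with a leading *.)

Position 3: Dovata has h, Venek has h, Zodorish has k. Zodorish preserves k here (none of its changes turn any other segment into k), so the proto-segment is *k.
Position 6: Dovata has y, Venek has y, Zodorish has z. Dovata preserves y here (none of its changes turn any other segment into y), so the proto-segment is *y.
Position 4: Dovata has o, Venek has o, Zodorish has u. Dovata preserves o here (none of its changes turn any other segment into o), so the proto-segment is *o.
This points to *sekonyob. Verify forward in each daughter:
Dovata: *sekonyob
  sekonyob → sehonyob   [unconditioned shift]
  sehonyob → hehonyob   [debuccalisation]
  hehonyob → hehonyop   [final devoicing]
  giving Dovata hehonyop.
Venek: *sekonyob > sekonyov > sehonyov  (by unconditioned shift, intervocalic lenition)
Zodorish: start from *sekonyob.
  rule 1 (unconditioned shift): sekonyob → sekonzob
  rule 2 (pre-nasal raising): sekonzob → sekunzob
  ⇒ Zodorish sekunzob
No other proto-form is consistent with every reflex, so the reconstruction is *sekonyob.

*sekonyob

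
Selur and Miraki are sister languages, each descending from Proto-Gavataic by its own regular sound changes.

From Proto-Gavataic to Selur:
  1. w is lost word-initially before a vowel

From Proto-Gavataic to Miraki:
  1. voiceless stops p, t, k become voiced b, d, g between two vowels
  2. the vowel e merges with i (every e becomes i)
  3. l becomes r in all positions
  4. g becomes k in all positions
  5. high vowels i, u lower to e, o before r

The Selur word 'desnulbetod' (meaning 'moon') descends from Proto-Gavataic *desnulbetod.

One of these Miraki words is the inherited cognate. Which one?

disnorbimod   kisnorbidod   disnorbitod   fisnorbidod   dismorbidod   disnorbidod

Miraki: start from *desnulbetod.
  rule 1 (intervocalic voicing): desnulbetod → desnulbedod
  rule 2 (vowel merger): desnulbedod → disnulbidod
  rule 3 (unconditioned shift): disnulbidod → disnurbidod
  rule 4: no change — disnurbidod
  rule 5 (pre-rhotic lowering): disnurbidod → disnorbidod
  ⇒ Miraki disnorbidod

disnorbidod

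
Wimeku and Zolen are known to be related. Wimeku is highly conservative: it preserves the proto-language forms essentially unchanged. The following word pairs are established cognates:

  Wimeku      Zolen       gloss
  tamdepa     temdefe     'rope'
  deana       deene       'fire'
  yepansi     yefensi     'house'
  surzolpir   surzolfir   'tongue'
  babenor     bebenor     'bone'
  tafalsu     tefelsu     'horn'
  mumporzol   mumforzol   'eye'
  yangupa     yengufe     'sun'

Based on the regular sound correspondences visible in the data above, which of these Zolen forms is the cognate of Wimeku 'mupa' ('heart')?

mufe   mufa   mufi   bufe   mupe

mufe

tamdepa ~ temdefe, yepansi ~ yefensi — Wimeku p corresponds to Zolen f between vowels (before a back vowel).
tamdepa ~ temdefe, deana ~ deene — Wimeku a corresponds to Zolen e word-finally.
Applying these to Wimeku 'mupa':
  mupa → mufa   (p→f between vowels (before a back vowel))
  mufa → mufe   (a→e word-finally)
So the Zolen cognate is 'mufe'.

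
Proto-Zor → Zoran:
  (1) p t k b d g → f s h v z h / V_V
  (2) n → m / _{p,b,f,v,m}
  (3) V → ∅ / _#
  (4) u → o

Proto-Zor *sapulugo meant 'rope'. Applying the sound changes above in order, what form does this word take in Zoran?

safoloh

Zoran: *sapulugo > safuluho > safuluh > safoloh  (by intervocalic lenition, apocope, vowel merger)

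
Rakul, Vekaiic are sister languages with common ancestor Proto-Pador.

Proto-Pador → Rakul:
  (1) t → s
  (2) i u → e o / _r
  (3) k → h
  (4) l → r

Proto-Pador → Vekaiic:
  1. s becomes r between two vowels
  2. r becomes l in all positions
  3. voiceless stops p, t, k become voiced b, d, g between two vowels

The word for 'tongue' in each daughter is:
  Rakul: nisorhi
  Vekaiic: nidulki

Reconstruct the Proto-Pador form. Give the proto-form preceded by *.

*niturki

Position 3: Rakul has s, Vekaiic has d. Taking the neighbouring segments as reconstructed: Rakul s could go back to *t or *s; Vekaiic d could go back to *t or *d — the one source consistent with every daughter is *t.
Position 4: Rakul has o, Vekaiic has u. Vekaiic preserves u here (none of its changes turn any other segment into u), so the proto-segment is *u.
Position 5: Rakul has r, Vekaiic has l. Taking the neighbouring segments as reconstructed: Rakul r can only go back to *r; Vekaiic l could go back to *l or *r — the one source consistent with every daughter is *r.
Verify the candidate proto-form against each daughter:
Rakul: *niturki > nisurki > nisorki > nisorhi  (by unconditioned shift, pre-rhotic lowering, unconditioned shift)
Vekaiic: *niturki
  niturki (rule 1 does not apply)
  niturki → nitulki   [unconditioned shift]
  nitulki → nidulki   [intervocalic voicing]
  giving Vekaiic nidulki.
*niturki is the unique common source.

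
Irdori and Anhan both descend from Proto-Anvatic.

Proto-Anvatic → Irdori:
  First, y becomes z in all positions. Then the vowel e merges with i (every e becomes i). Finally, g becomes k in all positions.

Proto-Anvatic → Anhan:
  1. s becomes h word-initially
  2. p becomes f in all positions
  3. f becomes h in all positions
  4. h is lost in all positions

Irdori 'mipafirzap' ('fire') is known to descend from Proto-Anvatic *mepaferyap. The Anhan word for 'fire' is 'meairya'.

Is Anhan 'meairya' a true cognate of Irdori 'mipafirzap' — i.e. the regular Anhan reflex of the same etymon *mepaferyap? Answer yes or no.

Derive the expected Anhan reflex of *mepaferyap:
Anhan: *mepaferyap
  mepaferyap (rule 1 does not apply)
  mepaferyap → mefaferyaf   [unconditioned shift]
  mefaferyaf → mehaheryah   [unconditioned shift]
  mehaheryah → meaerya   [h-loss]
  giving Anhan meaerya.
The regular Anhan reflex would be 'meaerya', but the attested form is 'meairya'. The correspondence is irregular, so they are not cognates (the Anhan form has a different source).

no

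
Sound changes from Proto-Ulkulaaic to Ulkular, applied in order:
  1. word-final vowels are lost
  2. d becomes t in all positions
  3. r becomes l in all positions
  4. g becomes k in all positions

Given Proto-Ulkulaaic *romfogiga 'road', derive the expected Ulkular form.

Ulkular: start from *romfogiga.
  rule 1 (apocope): romfogiga → romfogig
  rule 2: no change — romfogig
  rule 3 (unconditioned shift): romfogig → lomfogig
  rule 4 (unconditioned shift): lomfogig → lomfokik
  ⇒ Ulkular lomfokik

lomfokik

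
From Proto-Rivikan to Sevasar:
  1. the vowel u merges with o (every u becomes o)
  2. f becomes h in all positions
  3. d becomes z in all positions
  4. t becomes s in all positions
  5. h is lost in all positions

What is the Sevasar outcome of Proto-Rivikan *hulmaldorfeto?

Sevasar: *hulmaldorfeto
  hulmaldorfeto → holmaldorfeto   [vowel merger]
  holmaldorfeto → holmaldorheto   [unconditioned shift]
  holmaldorheto → holmalzorheto   [unconditioned shift]
  holmalzorheto → holmalzorheso   [unconditioned shift]
  holmalzorheso → olmalzoreso   [h-loss]
  giving Sevasar olmalzoreso.

olmalzoreso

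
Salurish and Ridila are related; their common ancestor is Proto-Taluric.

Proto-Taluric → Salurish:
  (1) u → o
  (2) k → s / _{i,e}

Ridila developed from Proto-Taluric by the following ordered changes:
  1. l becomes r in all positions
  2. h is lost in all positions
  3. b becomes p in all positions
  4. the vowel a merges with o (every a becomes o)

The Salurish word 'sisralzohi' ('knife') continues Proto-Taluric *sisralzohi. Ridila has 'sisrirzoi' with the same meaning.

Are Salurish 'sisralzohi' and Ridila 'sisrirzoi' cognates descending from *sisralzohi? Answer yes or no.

no

Derive the expected Ridila reflex of *sisralzohi:
Ridila: *sisralzohi
  sisralzohi → sisrarzohi   [unconditioned shift]
  sisrarzohi → sisrarzoi   [h-loss]
  sisrarzoi (rule 3 does not apply)
  sisrarzoi → sisrorzoi   [vowel merger]
  giving Ridila sisrorzoi.
The regular Ridila reflex would be 'sisrorzoi', but the attested form is 'sisrirzoi'. The correspondence is irregular, so they are not cognates (the Ridila form has a different source).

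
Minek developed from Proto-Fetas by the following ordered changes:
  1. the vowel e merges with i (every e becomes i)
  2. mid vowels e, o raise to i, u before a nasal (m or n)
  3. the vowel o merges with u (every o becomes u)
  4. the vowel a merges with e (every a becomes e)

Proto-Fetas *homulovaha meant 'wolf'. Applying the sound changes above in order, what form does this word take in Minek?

Minek: start from *homulovaha.
  rule 1: no change — homulovaha
  rule 2 (pre-nasal raising): homulovaha → humulovaha
  rule 3 (vowel merger): humulovaha → humuluvaha
  rule 4 (vowel merger): humuluvaha → humuluvehe
  ⇒ Minek humuluvehe

humuluvehe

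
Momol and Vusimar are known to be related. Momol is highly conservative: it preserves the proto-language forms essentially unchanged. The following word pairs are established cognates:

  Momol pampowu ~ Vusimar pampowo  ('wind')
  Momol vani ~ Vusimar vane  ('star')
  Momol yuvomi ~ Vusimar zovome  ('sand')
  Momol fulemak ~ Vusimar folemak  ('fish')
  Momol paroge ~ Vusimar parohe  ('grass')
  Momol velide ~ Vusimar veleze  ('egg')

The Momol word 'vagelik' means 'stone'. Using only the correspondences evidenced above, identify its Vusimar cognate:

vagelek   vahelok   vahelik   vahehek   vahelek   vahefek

vahelek

paroge ~ parohe — Momol g corresponds to Vusimar h between vowels (before a front vowel).
velide ~ veleze — Momol i corresponds to Vusimar e after a consonant, before a consonant other than r, m, n, p, b, f, v.
Applying these to Momol 'vagelik':
  vagelik → vahelik   (g→h between vowels (before a front vowel))
  vahelik → vahelek   (i→e after a consonant, before a consonant other than r, m, n, p, b, f, v)
So the Vusimar cognate is 'vahelek'.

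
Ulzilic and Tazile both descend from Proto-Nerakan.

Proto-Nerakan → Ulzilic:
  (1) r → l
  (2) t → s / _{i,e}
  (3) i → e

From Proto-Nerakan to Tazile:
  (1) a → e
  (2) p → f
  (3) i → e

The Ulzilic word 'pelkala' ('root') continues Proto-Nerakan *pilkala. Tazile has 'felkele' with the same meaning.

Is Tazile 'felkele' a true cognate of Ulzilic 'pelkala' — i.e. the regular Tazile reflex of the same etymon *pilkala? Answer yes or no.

yes

Derive the expected Tazile reflex of *pilkala:
Tazile: start from *pilkala.
  rule 1 (vowel merger): pilkala → pilkele
  rule 2 (unconditioned shift): pilkele → filkele
  rule 3 (vowel merger): filkele → felkele
  ⇒ Tazile felkele
Tazile 'felkele' matches the regular reflex exactly, so the pair is cognate.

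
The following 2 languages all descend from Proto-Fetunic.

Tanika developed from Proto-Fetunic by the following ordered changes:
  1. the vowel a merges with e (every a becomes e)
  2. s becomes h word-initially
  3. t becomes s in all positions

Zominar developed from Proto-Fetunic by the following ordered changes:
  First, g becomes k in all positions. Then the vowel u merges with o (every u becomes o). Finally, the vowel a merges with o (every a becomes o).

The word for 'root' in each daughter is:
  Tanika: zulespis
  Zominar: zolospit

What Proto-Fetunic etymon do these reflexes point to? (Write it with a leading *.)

*zulaspit

Position 8: Tanika has s, Zominar has t. Zominar preserves t here (none of its changes turn any other segment into t), so the proto-segment is *t.
Position 4: Tanika has e, Zominar has o. Taking the neighbouring segments as reconstructed: Tanika e could go back to *a or *e; Zominar o could go back to *a or *o or *u — the one source consistent with every daughter is *a.
Continuing position by position gives *zulaspit; check it forward:
Tanika: *zulaspit > zulespit > zulespis  (by vowel merger, unconditioned shift)
Zominar: *zulaspit > zolaspit > zolospit  (by vowel merger, vowel merger)
No other proto-form is consistent with every reflex, so the reconstruction is *zulaspit.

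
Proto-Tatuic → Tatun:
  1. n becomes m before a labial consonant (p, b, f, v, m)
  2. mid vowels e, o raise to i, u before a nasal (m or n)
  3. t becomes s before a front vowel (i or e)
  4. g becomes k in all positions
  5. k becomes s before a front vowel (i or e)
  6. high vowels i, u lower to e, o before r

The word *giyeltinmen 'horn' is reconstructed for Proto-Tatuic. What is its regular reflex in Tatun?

Tatun: start from *giyeltinmen.
  rule 1 (nasal place assimilation): giyeltinmen → giyeltimmen
  rule 2 (pre-nasal raising): giyeltimmen → giyeltimmin
  rule 3 (palatalisation): giyeltimmin → giyelsimmin
  rule 4 (unconditioned shift): giyelsimmin → kiyelsimmin
  rule 5 (palatalisation): kiyelsimmin → siyelsimmin
  rule 6: no change — siyelsimmin
  ⇒ Tatun siyelsimmin

siyelsimmin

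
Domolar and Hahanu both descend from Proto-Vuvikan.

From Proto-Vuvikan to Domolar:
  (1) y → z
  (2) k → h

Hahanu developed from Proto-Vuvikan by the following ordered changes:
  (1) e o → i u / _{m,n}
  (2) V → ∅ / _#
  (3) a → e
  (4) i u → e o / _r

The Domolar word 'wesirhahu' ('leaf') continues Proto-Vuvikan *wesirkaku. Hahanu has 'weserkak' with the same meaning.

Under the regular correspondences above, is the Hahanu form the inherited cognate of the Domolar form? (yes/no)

no

Derive the expected Hahanu reflex of *wesirkaku:
Hahanu: start from *wesirkaku.
  rule 1: no change — wesirkaku
  rule 2 (apocope): wesirkaku → wesirkak
  rule 3 (vowel merger): wesirkak → wesirkek
  rule 4 (pre-rhotic lowering): wesirkek → weserkek
  ⇒ Hahanu weserkek
The regular Hahanu reflex would be 'weserkek', but the attested form is 'weserkak'. The correspondence is irregular, so they are not cognates (the Hahanu form has a different source).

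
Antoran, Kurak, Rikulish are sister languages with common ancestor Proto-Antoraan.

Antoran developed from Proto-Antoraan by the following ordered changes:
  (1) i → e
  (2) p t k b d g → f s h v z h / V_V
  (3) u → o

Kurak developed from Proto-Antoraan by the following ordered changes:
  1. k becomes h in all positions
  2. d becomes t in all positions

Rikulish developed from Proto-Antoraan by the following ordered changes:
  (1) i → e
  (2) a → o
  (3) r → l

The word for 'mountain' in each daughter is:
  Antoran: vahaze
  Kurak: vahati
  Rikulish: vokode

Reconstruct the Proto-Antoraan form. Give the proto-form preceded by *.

Position 5: Antoran has z, Kurak has t, Rikulish has d. Rikulish preserves d here (none of its changes turn any other segment into d), so the proto-segment is *d.
Position 4: Antoran has a, Kurak has a, Rikulish has o. Antoran preserves a here (none of its changes turn any other segment into a), so the proto-segment is *a.
Verify the candidate proto-form against each daughter:
Antoran: *vakadi > vakade > vahaze  (by vowel merger, intervocalic lenition)
Kurak: start from *vakadi.
  rule 1 (unconditioned shift): vakadi → vahadi
  rule 2 (unconditioned shift): vahadi → vahati
  ⇒ Kurak vahati
Rikulish: *vakadi
  vakadi → vakade   [vowel merger]
  vakade → vokode   [vowel merger]
  vokode (rule 3 does not apply)
  giving Rikulish vokode.
*vakadi is the unique common source.

*vakadi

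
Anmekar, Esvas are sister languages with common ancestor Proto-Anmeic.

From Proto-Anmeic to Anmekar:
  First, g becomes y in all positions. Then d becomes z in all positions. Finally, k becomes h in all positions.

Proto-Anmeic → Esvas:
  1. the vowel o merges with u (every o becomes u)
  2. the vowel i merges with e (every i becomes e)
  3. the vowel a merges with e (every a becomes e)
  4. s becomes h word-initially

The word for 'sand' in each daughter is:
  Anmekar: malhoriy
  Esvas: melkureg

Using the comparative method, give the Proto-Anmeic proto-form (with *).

Position 7: Anmekar has i, Esvas has e. Anmekar preserves i here (none of its changes turn any other segment into i), so the proto-segment is *i.
Position 2: Anmekar has a, Esvas has e. Anmekar preserves a here (none of its changes turn any other segment into a), so the proto-segment is *a.
Position 5: Anmekar has o, Esvas has u. Anmekar preserves o here (none of its changes turn any other segment into o), so the proto-segment is *o.
Verify the candidate proto-form against each daughter:
Anmekar: start from *malkorig.
  rule 1 (unconditioned shift): malkorig → malkoriy
  rule 2: no change — malkoriy
  rule 3 (unconditioned shift): malkoriy → malhoriy
  ⇒ Anmekar malhoriy
Esvas: *malkorig > malkurig > malkureg > melkureg  (by vowel merger, vowel merger, vowel merger)
*malkorig is the unique common source.

*malkorig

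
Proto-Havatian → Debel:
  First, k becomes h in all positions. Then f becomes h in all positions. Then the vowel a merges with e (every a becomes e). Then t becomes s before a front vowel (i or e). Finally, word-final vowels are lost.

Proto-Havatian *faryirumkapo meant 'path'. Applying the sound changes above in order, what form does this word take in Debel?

Debel: *faryirumkapo > faryirumhapo > haryirumhapo > heryirumhepo > heryirumhep  (by unconditioned shift, unconditioned shift, vowel merger, apocope)

heryirumhep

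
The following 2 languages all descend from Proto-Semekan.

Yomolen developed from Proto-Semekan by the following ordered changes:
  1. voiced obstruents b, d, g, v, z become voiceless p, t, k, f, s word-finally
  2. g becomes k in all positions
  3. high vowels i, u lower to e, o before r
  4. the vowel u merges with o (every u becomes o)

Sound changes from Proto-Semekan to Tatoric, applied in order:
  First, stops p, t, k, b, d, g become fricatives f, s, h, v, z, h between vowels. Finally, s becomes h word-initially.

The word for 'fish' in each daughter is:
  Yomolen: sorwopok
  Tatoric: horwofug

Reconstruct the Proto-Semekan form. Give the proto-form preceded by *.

*sorwopug

Position 6: Yomolen has p, Tatoric has f. Taking the neighbouring segments as reconstructed: Yomolen p can only go back to *p; Tatoric f could go back to *p or *f — the one source consistent with every daughter is *p.
Position 1: Yomolen has s, Tatoric has h. Taking the neighbouring segments as reconstructed: Yomolen s can only go back to *s; Tatoric h could go back to *s or *h — the one source consistent with every daughter is *s.
Verify the candidate proto-form against each daughter:
Yomolen: *sorwopug > sorwopuk > sorwopok  (by final devoicing, vowel merger)
Tatoric: *sorwopug > sorwofug > horwofug  (by intervocalic lenition, debuccalisation)
No other proto-form is consistent with every reflex, so the reconstruction is *sorwopug.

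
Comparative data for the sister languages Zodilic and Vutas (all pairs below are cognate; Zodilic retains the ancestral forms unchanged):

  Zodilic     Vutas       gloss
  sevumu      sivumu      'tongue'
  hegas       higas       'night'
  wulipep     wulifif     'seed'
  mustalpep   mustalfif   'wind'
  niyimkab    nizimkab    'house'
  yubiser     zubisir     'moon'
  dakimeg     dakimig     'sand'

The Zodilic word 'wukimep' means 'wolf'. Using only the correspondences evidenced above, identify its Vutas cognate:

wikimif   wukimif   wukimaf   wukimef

wulipep ~ wulifif, mustalpep ~ mustalfif — Zodilic e corresponds to Vutas i after a consonant, before a labial obstruent.
wulipep ~ wulifif, mustalpep ~ mustalfif — Zodilic p corresponds to Vutas f word-finally.
Applying these to Zodilic 'wukimep':
  wukimep → wukimip   (e→i after a consonant, before a labial obstruent)
  wukimip → wukimif   (p→f word-finally)
So the Vutas cognate is 'wukimif'.

wukimif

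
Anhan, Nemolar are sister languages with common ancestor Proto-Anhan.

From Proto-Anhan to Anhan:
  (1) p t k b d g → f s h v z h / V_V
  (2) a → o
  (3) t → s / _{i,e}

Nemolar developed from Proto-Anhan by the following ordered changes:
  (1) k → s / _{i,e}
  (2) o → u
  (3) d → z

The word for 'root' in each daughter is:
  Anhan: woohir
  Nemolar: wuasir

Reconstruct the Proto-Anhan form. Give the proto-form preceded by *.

Position 2: Anhan has o, Nemolar has u. Taking the neighbouring segments as reconstructed: Anhan o could go back to *a or *o; Nemolar u could go back to *o or *u — the one source consistent with every daughter is *o.
Position 3: Anhan has o, Nemolar has a. Nemolar preserves a here (none of its changes turn any other segment into a), so the proto-segment is *a.
Position 4: Anhan has h, Nemolar has s. Taking the neighbouring segments as reconstructed: Anhan h could go back to *k or *g or *h; Nemolar s could go back to *k or *s — the one source consistent with every daughter is *k.
Verify the candidate proto-form against each daughter:
Anhan: *woakir > woahir > woohir  (by intervocalic lenition, vowel merger)
Nemolar: *woakir > woasir > wuasir  (by palatalisation, vowel merger)
*woakir is the unique common source.

*woakir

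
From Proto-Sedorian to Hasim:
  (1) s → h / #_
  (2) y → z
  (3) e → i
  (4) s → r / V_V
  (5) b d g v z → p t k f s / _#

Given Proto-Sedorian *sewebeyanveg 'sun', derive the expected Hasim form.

hiwibizanvik

Hasim: *sewebeyanveg > hewebeyanveg > hewebezanveg > hiwibizanvig > hiwibizanvik  (by debuccalisation, unconditioned shift, vowel merger, final devoicing)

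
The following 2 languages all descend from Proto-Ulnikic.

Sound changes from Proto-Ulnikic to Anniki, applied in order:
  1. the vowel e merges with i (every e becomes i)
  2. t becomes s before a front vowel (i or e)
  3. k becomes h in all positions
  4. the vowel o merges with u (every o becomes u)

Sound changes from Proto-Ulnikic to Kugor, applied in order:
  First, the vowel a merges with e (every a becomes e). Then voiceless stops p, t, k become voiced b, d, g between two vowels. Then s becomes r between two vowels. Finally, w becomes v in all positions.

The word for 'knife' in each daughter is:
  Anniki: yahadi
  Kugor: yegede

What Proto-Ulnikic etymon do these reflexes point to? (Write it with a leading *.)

Position 6: Anniki has i, Kugor has e. Taking the neighbouring segments as reconstructed: Anniki i could go back to *e or *i; Kugor e could go back to *a or *e — the one source consistent with every daughter is *e.
Position 2: Anniki has a, Kugor has e. Anniki preserves a here (none of its changes turn any other segment into a), so the proto-segment is *a.
Position 4: Anniki has a, Kugor has e. Anniki preserves a here (none of its changes turn any other segment into a), so the proto-segment is *a.
Continuing position by position gives *yakade; check it forward:
Anniki: *yakade > yakadi > yahadi  (by vowel merger, unconditioned shift)
Kugor: start from *yakade.
  rule 1 (vowel merger): yakade → yekede
  rule 2 (intervocalic voicing): yekede → yegede
  rule 3: no change — yegede
  rule 4: no change — yegede
  ⇒ Kugor yegede
*yakade is the unique common source.

*yakade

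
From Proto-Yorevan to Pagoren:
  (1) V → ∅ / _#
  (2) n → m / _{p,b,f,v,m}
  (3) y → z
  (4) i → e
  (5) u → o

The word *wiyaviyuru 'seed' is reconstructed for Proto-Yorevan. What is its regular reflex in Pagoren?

Pagoren: *wiyaviyuru > wiyaviyur > wizavizur > wezavezur > wezavezor  (by apocope, unconditioned shift, vowel merger, vowel merger)

wezavezor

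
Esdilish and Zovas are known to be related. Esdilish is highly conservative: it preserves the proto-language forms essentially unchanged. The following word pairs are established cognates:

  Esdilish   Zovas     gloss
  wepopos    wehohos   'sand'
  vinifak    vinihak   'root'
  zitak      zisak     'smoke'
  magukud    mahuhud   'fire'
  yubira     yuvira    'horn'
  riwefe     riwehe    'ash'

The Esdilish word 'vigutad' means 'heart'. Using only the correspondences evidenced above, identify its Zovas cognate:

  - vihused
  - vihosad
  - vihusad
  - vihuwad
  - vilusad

vihusad

magukud ~ mahuhud — Esdilish g corresponds to Zovas h between vowels (before a back vowel).
zitak ~ zisak — Esdilish t corresponds to Zovas s between vowels (before a back vowel).
Applying these to Esdilish 'vigutad':
  vigutad → vihutad   (g→h between vowels (before a back vowel))
  vihutad → vihusad   (t→s between vowels (before a back vowel))
So the Zovas cognate is 'vihusad'.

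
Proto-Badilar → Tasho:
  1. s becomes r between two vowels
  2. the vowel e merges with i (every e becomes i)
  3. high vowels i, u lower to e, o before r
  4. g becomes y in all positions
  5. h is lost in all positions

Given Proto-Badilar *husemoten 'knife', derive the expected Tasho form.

orimotin

Tasho: *husemoten > huremoten > hurimotin > horimotin > orimotin  (by rhotacism, vowel merger, pre-rhotic lowering, h-loss)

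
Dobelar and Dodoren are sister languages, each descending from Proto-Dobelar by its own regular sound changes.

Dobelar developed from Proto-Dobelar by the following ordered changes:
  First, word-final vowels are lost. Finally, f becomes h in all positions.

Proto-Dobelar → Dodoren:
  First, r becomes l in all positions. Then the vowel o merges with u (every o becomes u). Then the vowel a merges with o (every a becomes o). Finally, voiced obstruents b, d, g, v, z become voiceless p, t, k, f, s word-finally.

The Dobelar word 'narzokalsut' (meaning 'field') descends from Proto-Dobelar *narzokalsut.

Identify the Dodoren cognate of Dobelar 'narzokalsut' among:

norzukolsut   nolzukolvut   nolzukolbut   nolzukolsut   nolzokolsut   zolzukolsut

Dodoren: *narzokalsut > nalzokalsut > nalzukalsut > nolzukolsut  (by unconditioned shift, vowel merger, vowel merger)

nolzukolsut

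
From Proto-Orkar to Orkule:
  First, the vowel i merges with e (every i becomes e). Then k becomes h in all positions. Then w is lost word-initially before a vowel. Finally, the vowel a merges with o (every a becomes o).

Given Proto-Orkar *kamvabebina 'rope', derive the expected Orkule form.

homvobebeno

Orkule: *kamvabebina
  kamvabebina → kamvabebena   [vowel merger]
  kamvabebena → hamvabebena   [unconditioned shift]
  hamvabebena (rule 3 does not apply)
  hamvabebena → homvobebeno   [vowel merger]
  giving Orkule homvobebeno.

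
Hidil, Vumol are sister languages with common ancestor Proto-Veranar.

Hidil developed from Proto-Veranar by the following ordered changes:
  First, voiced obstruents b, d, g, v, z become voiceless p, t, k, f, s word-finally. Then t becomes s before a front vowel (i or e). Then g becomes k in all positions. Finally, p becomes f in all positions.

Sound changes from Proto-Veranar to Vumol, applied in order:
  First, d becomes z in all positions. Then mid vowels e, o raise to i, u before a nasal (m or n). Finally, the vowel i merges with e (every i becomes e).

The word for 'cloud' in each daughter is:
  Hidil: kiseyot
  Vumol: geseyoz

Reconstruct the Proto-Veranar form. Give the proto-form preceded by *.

Position 2: Hidil has i, Vumol has e. Hidil preserves i here (none of its changes turn any other segment into i), so the proto-segment is *i.
Position 7: Hidil has t, Vumol has z. Taking the neighbouring segments as reconstructed: Hidil t could go back to *t or *d; Vumol z could go back to *d or *z — the one source consistent with every daughter is *d.
Continuing position by position gives *giseyod; check it forward:
Hidil: *giseyod > giseyot > kiseyot  (by final devoicing, unconditioned shift)
Vumol: start from *giseyod.
  rule 1 (unconditioned shift): giseyod → giseyoz
  rule 2: no change — giseyoz
  rule 3 (vowel merger): giseyoz → geseyoz
  ⇒ Vumol geseyoz
*giseyod is the unique common source.

*giseyod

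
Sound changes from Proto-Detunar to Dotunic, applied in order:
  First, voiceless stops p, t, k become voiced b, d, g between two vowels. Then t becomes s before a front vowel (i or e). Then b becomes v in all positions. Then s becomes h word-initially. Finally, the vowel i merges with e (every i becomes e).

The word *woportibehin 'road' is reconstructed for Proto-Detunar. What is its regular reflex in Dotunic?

Dotunic: *woportibehin > wobortibehin > woborsibehin > wovorsivehin > wovorsevehen  (by intervocalic voicing, palatalisation, unconditioned shift, vowel merger)

wovorsevehen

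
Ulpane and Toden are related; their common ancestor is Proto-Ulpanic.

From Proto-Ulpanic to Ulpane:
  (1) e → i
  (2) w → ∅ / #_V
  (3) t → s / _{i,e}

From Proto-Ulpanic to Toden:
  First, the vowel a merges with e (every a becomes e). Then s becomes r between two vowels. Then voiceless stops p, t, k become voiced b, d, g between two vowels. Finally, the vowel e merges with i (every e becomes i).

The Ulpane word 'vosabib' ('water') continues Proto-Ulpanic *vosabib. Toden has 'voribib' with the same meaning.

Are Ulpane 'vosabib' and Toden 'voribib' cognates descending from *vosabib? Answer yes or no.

Derive the expected Toden reflex of *vosabib:
Toden: start from *vosabib.
  rule 1 (vowel merger): vosabib → vosebib
  rule 2 (rhotacism): vosebib → vorebib
  rule 3: no change — vorebib
  rule 4 (vowel merger): vorebib → voribib
  ⇒ Toden voribib
Toden 'voribib' matches the regular reflex exactly, so the pair is cognate.

yes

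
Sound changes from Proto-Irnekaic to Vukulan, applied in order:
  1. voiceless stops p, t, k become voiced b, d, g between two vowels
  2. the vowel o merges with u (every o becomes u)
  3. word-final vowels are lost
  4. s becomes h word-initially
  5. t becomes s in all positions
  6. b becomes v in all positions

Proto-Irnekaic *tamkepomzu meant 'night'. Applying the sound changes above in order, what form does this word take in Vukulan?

Vukulan: *tamkepomzu > tamkebomzu > tamkebumzu > tamkebumz > samkebumz > samkevumz  (by intervocalic voicing, vowel merger, apocope, unconditioned shift, unconditioned shift)

samkevumz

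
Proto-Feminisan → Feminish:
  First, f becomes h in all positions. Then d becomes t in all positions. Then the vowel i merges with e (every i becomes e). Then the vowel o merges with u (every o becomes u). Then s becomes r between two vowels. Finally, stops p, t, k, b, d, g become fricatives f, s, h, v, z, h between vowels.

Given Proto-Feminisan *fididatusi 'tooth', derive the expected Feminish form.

hesesasure

Feminish: start from *fididatusi.
  rule 1 (unconditioned shift): fididatusi → hididatusi
  rule 2 (unconditioned shift): hididatusi → hititatusi
  rule 3 (vowel merger): hititatusi → hetetatuse
  rule 4: no change — hetetatuse
  rule 5 (rhotacism): hetetatuse → hetetature
  rule 6 (intervocalic lenition): hetetature → hesesasure
  ⇒ Feminish hesesasure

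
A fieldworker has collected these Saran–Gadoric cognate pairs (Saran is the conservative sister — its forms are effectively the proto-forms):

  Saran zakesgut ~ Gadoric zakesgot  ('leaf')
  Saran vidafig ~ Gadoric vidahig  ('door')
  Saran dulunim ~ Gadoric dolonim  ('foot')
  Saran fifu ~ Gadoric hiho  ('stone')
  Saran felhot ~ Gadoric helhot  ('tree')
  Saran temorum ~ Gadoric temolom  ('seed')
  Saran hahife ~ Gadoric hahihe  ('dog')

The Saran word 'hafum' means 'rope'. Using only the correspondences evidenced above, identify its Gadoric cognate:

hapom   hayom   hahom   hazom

hahom

fifu ~ hiho — Saran f corresponds to Gadoric h between vowels (before a back vowel).
temorum ~ temolom — Saran u corresponds to Gadoric o after a consonant, before a nasal.
Applying these to Saran 'hafum':
  hafum → hahum   (f→h between vowels (before a back vowel))
  hahum → hahom   (u→o after a consonant, before a nasal)
So the Gadoric cognate is 'hahom'.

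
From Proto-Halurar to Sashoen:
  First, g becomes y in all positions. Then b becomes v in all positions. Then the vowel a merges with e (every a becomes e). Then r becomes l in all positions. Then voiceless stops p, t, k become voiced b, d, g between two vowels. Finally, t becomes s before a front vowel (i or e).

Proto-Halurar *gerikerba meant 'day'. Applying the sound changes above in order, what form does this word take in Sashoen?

yeligelve

Sashoen: *gerikerba
  gerikerba → yerikerba   [unconditioned shift]
  yerikerba → yerikerva   [unconditioned shift]
  yerikerva → yerikerve   [vowel merger]
  yerikerve → yelikelve   [unconditioned shift]
  yelikelve → yeligelve   [intervocalic voicing]
  yeligelve (rule 6 does not apply)
  giving Sashoen yeligelve.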